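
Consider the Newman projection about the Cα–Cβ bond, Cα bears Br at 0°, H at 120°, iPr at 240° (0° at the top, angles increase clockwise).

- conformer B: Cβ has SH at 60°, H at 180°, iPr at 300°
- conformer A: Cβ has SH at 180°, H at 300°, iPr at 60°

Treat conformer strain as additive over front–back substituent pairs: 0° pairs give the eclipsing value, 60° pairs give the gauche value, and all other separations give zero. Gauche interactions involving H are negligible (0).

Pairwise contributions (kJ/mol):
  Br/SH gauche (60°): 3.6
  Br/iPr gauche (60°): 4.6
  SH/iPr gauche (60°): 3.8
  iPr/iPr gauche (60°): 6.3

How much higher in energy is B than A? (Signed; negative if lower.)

B (staggered): Br(0°)/SH(60°) gauche 3.6; Br(0°)/iPr(300°) gauche 4.6; iPr(240°)/iPr(300°) gauche 6.3 → 14.5 kJ/mol.
A (staggered): Br(0°)/iPr(60°) gauche 4.6; iPr(240°)/SH(180°) gauche 3.8 → 8.4 kJ/mol.
E(B) − E(A) = 14.5 − 8.4 = +6.1 kJ/mol.

+6.1 kJ/mol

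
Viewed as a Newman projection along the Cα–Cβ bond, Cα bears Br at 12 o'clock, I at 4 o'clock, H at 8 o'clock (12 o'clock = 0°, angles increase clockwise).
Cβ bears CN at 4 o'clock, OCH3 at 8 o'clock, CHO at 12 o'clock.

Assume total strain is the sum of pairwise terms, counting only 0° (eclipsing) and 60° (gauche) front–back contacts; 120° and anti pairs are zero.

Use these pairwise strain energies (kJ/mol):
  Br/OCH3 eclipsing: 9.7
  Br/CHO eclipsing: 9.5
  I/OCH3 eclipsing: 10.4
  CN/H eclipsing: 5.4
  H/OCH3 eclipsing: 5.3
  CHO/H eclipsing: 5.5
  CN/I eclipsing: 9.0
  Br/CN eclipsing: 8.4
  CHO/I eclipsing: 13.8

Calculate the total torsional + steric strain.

23.8 kJ/mol

This conformer (eclipsed): Br–CHO eclipsed, I–CN eclipsed, H–OCH3 eclipsed; 9.5 + 9.0 + 5.3 = 23.8 kJ/mol.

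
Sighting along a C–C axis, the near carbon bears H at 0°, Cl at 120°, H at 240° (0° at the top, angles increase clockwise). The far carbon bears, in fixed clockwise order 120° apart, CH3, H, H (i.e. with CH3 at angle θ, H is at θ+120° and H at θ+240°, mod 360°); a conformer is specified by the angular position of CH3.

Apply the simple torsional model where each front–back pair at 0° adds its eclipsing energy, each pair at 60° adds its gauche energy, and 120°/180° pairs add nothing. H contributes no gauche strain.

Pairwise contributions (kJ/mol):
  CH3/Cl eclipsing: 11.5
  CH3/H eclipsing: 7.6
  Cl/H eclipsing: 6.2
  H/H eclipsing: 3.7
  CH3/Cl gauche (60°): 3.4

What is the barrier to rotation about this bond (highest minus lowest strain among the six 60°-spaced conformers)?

18.9 kJ/mol

CH3 at 0° is eclipsed. H at 0° is eclipsed with CH3 at 0° (7.6); Cl at 120° is eclipsed with H at 120° (6.2); H at 240° is eclipsed with H at 240° (3.7). Total 17.5 kJ/mol.
CH3 at 60° is staggered. Cl at 120° is gauche with CH3 at 60° (3.4). Total 3.4 kJ/mol.
CH3 at 120° is eclipsed. H at 0° is eclipsed with H at 0° (3.7); Cl at 120° is eclipsed with CH3 at 120° (11.5); H at 240° is eclipsed with H at 240° (3.7). Total 18.9 kJ/mol.
CH3 at 180° is staggered. Cl at 120° is gauche with CH3 at 180° (3.4). Total 3.4 kJ/mol.
CH3 at 240° is eclipsed. H at 0° is eclipsed with H at 0° (3.7); Cl at 120° is eclipsed with H at 120° (6.2); H at 240° is eclipsed with CH3 at 240° (7.6). Total 17.5 kJ/mol.
CH3 at 300° (staggered): no non-H gauche contacts → 0.0 kJ/mol.
Max at 120° (18.9 kJ/mol), min at 300° (0.0 kJ/mol); barrier = 18.9 kJ/mol.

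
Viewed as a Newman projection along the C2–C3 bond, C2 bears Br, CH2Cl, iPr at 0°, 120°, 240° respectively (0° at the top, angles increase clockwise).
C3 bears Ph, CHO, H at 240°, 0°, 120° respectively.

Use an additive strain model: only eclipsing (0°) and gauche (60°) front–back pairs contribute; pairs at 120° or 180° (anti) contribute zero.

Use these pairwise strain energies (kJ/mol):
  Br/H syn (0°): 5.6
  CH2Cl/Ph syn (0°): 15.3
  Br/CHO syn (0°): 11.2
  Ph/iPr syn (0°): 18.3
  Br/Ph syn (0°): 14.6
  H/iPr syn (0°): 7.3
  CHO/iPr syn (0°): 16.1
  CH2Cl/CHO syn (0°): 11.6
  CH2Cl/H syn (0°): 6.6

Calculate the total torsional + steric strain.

This conformer (eclipsed): Br(0°)/CHO(0°) eclipsed 11.2; CH2Cl(120°)/H(120°) eclipsed 6.6; iPr(240°)/Ph(240°) eclipsed 18.3 → 36.1 kJ/mol.

36.1 kJ/mol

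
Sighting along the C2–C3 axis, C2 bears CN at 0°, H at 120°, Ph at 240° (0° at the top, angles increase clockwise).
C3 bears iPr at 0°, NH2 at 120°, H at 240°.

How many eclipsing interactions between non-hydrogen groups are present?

Non-H eclipsing pairs: CN(0°)/iPr(0°) — 1 interaction.

1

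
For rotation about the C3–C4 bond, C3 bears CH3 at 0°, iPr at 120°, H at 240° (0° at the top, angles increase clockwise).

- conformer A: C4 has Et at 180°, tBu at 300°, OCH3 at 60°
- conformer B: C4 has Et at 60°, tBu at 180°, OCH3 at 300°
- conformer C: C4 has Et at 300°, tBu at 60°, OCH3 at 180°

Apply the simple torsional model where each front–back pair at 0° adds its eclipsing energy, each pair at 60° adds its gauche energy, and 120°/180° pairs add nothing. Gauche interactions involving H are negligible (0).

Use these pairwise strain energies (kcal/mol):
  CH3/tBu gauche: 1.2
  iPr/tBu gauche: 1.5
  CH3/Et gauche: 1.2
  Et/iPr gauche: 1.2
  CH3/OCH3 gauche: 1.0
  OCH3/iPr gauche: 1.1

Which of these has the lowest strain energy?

A (staggered): CH3(0°)/tBu(300°) gauche 1.2; CH3(0°)/OCH3(60°) gauche 1.0; iPr(120°)/Et(180°) gauche 1.2; iPr(120°)/OCH3(60°) gauche 1.1 → 4.5 kcal/mol.
B (staggered): CH3(0°)/Et(60°) gauche 1.2; CH3(0°)/OCH3(300°) gauche 1.0; iPr(120°)/Et(60°) gauche 1.2; iPr(120°)/tBu(180°) gauche 1.5 → 4.9 kcal/mol.
C (staggered): CH3(0°)/Et(300°) gauche 1.2; CH3(0°)/tBu(60°) gauche 1.2; iPr(120°)/tBu(60°) gauche 1.5; iPr(120°)/OCH3(180°) gauche 1.1 → 5.0 kcal/mol.
A has the lowest total (4.5 kcal/mol).

A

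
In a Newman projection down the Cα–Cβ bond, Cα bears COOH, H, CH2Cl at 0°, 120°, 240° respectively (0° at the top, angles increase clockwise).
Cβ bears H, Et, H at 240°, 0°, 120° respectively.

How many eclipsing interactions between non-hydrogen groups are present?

Non-H eclipsing pairs: COOH(0°)/Et(0°) — 1 interaction.

1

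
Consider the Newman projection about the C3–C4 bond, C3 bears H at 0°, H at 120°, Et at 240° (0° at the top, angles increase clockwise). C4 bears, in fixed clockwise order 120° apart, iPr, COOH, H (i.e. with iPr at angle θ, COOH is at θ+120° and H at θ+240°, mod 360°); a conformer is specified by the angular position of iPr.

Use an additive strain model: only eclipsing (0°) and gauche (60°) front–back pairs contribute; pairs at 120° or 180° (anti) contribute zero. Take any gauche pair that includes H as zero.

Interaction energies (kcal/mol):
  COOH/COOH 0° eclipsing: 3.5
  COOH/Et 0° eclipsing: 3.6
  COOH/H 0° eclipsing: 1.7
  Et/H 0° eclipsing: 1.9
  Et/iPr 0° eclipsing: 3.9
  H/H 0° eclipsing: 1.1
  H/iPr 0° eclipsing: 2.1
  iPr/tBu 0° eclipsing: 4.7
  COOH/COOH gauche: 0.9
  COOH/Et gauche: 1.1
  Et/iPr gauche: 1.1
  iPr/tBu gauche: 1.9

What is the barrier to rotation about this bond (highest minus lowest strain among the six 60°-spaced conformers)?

5.7 kcal/mol

iPr at 0° is eclipsed. H at 0° is eclipsed with iPr at 0° (2.1); H at 120° is eclipsed with COOH at 120° (1.7); Et at 240° is eclipsed with H at 240° (1.9). Total 5.7 kcal/mol.
iPr at 60° is staggered. Et at 240° is gauche with COOH at 180° (1.1). Total 1.1 kcal/mol.
iPr at 120° is eclipsed. H at 0° is eclipsed with H at 0° (1.1); H at 120° is eclipsed with iPr at 120° (2.1); Et at 240° is eclipsed with COOH at 240° (3.6). Total 6.8 kcal/mol.
iPr at 180° is staggered. Et at 240° is gauche with iPr at 180° (1.1); Et at 240° is gauche with COOH at 300° (1.1). Total 2.2 kcal/mol.
iPr at 240° is eclipsed. H at 0° is eclipsed with COOH at 0° (1.7); H at 120° is eclipsed with H at 120° (1.1); Et at 240° is eclipsed with iPr at 240° (3.9). Total 6.7 kcal/mol.
iPr at 300° is staggered. Et at 240° is gauche with iPr at 300° (1.1). Total 1.1 kcal/mol.
Max at 120° (6.8 kcal/mol), min at 60° (1.1 kcal/mol); barrier = 5.7 kcal/mol.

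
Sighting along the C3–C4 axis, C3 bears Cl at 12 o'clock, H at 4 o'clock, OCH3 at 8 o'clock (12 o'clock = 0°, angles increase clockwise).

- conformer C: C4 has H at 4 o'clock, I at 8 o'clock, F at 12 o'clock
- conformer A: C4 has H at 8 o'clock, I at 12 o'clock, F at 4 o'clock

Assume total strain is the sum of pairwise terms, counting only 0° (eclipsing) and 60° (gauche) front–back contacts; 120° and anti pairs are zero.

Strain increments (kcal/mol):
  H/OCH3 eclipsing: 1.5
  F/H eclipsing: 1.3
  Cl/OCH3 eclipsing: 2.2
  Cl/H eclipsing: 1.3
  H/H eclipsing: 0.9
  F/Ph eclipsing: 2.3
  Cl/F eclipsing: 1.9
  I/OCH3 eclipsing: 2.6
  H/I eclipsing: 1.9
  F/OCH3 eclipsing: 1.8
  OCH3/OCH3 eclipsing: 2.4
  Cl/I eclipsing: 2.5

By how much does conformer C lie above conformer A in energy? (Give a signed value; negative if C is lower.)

C (eclipsed): Cl(0°)/F(0°) eclipsed 1.9; H(120°)/H(120°) eclipsed 0.9; OCH3(240°)/I(240°) eclipsed 2.6 → 5.4 kcal/mol.
A (eclipsed): Cl(0°)/I(0°) eclipsed 2.5; H(120°)/F(120°) eclipsed 1.3; OCH3(240°)/H(240°) eclipsed 1.5 → 5.3 kcal/mol.
E(C) − E(A) = 5.4 − 5.3 = +0.1 kcal/mol.

+0.1 kcal/mol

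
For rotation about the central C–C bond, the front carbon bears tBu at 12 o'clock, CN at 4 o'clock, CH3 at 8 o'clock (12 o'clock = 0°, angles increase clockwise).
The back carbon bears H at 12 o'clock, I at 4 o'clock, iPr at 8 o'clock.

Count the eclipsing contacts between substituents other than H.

Non-H eclipsing pairs: CN(120°)/I(120°); CH3(240°)/iPr(240°) — 2 interactions.

2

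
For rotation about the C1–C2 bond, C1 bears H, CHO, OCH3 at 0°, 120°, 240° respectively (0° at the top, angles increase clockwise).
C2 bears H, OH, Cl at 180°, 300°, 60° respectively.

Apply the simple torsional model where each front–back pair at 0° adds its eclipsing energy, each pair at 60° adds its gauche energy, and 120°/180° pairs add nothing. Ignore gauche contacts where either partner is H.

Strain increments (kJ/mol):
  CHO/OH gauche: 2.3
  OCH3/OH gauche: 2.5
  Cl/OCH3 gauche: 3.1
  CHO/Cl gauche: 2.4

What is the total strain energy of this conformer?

This conformer is staggered. CHO at 120° is gauche with Cl at 60° (2.4); OCH3 at 240° is gauche with OH at 300° (2.5). Total 4.9 kJ/mol.

4.9 kJ/mol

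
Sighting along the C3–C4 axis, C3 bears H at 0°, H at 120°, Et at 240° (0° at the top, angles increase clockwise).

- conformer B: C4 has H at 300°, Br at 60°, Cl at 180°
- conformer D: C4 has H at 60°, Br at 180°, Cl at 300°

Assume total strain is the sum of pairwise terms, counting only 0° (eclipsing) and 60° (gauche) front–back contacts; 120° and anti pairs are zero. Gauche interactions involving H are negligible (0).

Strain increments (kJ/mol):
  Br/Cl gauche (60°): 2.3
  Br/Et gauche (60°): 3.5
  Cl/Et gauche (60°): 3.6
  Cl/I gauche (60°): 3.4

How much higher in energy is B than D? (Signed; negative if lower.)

B (staggered): Et(240°)/Cl(180°) gauche 3.6 → 3.6 kJ/mol.
D (staggered): Et(240°)/Br(180°) gauche 3.5; Et(240°)/Cl(300°) gauche 3.6 → 7.1 kJ/mol.
E(B) − E(D) = 3.6 − 7.1 = -3.5 kJ/mol.

-3.5 kJ/mol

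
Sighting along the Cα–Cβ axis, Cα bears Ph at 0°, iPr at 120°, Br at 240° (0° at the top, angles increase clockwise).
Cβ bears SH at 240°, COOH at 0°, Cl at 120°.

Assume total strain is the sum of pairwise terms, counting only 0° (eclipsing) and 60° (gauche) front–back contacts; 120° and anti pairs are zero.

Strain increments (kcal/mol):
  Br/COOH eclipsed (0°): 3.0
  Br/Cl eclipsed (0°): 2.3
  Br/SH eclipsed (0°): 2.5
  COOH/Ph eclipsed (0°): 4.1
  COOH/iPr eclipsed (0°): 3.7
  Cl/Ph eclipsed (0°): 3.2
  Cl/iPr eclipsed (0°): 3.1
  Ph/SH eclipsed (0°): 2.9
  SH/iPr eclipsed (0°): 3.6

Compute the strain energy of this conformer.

9.7 kcal/mol

This conformer (eclipsed): Ph–COOH eclipsed, iPr–Cl eclipsed, Br–SH eclipsed; 4.1 + 3.1 + 2.5 = 9.7 kcal/mol.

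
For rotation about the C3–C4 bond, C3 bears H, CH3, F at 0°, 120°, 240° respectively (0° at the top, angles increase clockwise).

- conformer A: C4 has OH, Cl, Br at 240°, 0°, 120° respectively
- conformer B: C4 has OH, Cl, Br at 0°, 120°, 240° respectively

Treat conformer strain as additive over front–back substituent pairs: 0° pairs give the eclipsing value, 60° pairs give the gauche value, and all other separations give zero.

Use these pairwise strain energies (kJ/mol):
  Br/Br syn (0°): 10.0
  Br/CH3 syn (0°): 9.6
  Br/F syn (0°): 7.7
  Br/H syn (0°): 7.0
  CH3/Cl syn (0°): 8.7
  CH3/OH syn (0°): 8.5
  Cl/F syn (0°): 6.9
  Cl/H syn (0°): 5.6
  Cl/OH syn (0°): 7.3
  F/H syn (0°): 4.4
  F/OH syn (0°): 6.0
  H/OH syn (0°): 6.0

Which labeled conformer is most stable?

A

A (eclipsed): H–Cl eclipsed, CH3–Br eclipsed, F–OH eclipsed; 5.6 + 9.6 + 6.0 = 21.2 kJ/mol.
B (eclipsed): H–OH eclipsed, CH3–Cl eclipsed, F–Br eclipsed; 6.0 + 8.7 + 7.7 = 22.4 kJ/mol.
A has the lowest total (21.2 kJ/mol).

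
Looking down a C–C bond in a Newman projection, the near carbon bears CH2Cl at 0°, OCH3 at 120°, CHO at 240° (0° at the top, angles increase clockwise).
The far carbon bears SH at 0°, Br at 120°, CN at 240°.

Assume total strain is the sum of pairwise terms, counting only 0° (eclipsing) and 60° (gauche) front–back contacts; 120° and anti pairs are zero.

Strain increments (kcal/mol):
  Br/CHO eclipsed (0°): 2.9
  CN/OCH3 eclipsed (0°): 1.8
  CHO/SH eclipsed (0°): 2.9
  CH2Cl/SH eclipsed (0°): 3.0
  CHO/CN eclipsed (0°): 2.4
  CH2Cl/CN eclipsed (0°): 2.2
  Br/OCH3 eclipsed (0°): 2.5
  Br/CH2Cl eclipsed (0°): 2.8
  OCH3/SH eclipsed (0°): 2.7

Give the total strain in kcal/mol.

This conformer (eclipsed): CH2Cl–SH eclipsed, OCH3–Br eclipsed, CHO–CN eclipsed; 3.0 + 2.5 + 2.4 = 7.9 kcal/mol.

7.9 kcal/mol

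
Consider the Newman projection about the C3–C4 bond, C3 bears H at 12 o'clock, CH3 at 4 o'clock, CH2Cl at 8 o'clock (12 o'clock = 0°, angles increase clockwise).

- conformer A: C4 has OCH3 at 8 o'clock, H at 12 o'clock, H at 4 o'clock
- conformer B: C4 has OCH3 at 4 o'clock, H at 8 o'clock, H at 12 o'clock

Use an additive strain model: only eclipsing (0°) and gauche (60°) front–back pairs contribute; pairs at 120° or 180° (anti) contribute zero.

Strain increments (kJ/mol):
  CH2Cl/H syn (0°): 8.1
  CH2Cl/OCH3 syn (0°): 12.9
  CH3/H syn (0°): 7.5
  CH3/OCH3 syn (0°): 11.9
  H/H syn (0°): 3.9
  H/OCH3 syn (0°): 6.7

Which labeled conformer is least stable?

A (eclipsed): H–H eclipsed, CH3–H eclipsed, CH2Cl–OCH3 eclipsed; 3.9 + 7.5 + 12.9 = 24.3 kJ/mol.
B (eclipsed): H–H eclipsed, CH3–OCH3 eclipsed, CH2Cl–H eclipsed; 3.9 + 11.9 + 8.1 = 23.9 kJ/mol.
A has the highest total (24.3 kJ/mol).

A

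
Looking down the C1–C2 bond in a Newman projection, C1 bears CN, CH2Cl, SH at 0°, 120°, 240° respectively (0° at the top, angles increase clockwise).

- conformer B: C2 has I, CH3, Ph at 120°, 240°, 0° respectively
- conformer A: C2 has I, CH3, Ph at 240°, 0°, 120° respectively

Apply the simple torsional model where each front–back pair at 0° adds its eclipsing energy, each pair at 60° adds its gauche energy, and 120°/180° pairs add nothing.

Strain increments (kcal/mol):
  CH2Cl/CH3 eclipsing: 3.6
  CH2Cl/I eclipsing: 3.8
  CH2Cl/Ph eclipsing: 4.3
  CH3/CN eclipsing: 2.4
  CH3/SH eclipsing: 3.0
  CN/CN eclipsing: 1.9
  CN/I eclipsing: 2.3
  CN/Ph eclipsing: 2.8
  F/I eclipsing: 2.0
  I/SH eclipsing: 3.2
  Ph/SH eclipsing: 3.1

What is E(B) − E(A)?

B (eclipsed): CN–Ph eclipsed, CH2Cl–I eclipsed, SH–CH3 eclipsed; 2.8 + 3.8 + 3.0 = 9.6 kcal/mol.
A (eclipsed): CN–CH3 eclipsed, CH2Cl–Ph eclipsed, SH–I eclipsed; 2.4 + 4.3 + 3.2 = 9.9 kcal/mol.
E(B) − E(A) = 9.6 − 9.9 = -0.3 kcal/mol.

-0.3 kcal/mol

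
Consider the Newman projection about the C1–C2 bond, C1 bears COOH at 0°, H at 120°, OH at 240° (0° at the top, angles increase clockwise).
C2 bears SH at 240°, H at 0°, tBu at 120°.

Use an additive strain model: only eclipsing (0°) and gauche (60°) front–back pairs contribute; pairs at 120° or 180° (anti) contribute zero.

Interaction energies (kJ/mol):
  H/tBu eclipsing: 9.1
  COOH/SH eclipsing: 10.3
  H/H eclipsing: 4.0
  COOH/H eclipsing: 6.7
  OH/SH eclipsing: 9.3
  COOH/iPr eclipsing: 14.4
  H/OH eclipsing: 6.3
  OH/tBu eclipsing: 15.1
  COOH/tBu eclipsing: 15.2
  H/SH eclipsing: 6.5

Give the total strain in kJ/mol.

This conformer (eclipsed): COOH–H eclipsed, H–tBu eclipsed, OH–SH eclipsed; 6.7 + 9.1 + 9.3 = 25.1 kJ/mol.

25.1 kJ/mol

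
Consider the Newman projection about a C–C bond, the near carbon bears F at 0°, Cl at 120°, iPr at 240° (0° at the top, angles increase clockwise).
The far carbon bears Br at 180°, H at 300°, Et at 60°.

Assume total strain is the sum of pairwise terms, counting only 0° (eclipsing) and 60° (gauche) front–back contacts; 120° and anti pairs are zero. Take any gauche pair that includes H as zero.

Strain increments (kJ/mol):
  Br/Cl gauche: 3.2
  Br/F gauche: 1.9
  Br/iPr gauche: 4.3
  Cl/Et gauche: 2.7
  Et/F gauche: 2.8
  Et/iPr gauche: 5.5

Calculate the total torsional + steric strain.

This conformer (staggered): F–Et gauche, Cl–Br gauche, Cl–Et gauche, iPr–Br gauche; 2.8 + 3.2 + 2.7 + 4.3 = 13.0 kJ/mol.

13.0 kJ/mol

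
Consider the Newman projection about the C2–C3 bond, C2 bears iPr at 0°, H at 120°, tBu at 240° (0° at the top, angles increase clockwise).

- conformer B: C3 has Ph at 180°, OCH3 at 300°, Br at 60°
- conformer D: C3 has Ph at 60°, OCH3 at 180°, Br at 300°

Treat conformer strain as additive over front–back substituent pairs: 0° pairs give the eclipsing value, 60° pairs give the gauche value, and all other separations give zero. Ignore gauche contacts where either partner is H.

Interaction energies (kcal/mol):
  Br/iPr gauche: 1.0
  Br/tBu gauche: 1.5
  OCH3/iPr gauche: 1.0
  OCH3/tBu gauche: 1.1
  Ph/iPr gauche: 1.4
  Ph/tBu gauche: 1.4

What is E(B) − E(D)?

-0.5 kcal/mol

B (staggered): iPr(0°)/OCH3(300°) gauche 1.0; iPr(0°)/Br(60°) gauche 1.0; tBu(240°)/Ph(180°) gauche 1.4; tBu(240°)/OCH3(300°) gauche 1.1 → 4.5 kcal/mol.
D (staggered): iPr(0°)/Ph(60°) gauche 1.4; iPr(0°)/Br(300°) gauche 1.0; tBu(240°)/OCH3(180°) gauche 1.1; tBu(240°)/Br(300°) gauche 1.5 → 5.0 kcal/mol.
E(B) − E(D) = 4.5 − 5.0 = -0.5 kcal/mol.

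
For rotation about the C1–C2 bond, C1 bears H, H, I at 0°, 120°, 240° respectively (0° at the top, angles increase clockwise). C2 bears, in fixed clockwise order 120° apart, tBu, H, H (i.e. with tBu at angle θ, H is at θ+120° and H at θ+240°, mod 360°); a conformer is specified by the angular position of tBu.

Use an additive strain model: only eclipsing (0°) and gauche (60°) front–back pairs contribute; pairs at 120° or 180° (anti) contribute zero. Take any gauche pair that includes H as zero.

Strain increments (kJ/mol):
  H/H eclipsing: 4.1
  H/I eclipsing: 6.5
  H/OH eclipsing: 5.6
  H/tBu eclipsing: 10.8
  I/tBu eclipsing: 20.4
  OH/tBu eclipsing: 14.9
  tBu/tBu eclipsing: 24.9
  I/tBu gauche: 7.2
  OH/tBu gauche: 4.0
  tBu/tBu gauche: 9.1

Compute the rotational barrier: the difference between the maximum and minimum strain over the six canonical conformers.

tBu at 0° is eclipsed. H at 0° is eclipsed with tBu at 0° (10.8); H at 120° is eclipsed with H at 120° (4.1); I at 240° is eclipsed with H at 240° (6.5). Total 21.4 kJ/mol.
tBu at 60° (staggered): no non-H gauche contacts → 0.0 kJ/mol.
tBu at 120° is eclipsed. H at 0° is eclipsed with H at 0° (4.1); H at 120° is eclipsed with tBu at 120° (10.8); I at 240° is eclipsed with H at 240° (6.5). Total 21.4 kJ/mol.
tBu at 180° is staggered. I at 240° is gauche with tBu at 180° (7.2). Total 7.2 kJ/mol.
tBu at 240° is eclipsed. H at 0° is eclipsed with H at 0° (4.1); H at 120° is eclipsed with H at 120° (4.1); I at 240° is eclipsed with tBu at 240° (20.4). Total 28.6 kJ/mol.
tBu at 300° is staggered. I at 240° is gauche with tBu at 300° (7.2). Total 7.2 kJ/mol.
Max at 240° (28.6 kJ/mol), min at 60° (0.0 kJ/mol); barrier = 28.6 kJ/mol.

28.6 kJ/mol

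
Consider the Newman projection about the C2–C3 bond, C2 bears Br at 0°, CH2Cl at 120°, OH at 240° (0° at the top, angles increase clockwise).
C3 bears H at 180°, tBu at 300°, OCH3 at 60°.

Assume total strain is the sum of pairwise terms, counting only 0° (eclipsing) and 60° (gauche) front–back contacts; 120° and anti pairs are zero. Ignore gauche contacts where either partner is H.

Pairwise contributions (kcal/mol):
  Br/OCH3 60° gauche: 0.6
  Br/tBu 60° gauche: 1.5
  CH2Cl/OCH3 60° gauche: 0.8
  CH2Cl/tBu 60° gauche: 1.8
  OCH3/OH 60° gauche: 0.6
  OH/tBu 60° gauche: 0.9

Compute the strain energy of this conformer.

This conformer (staggered): Br–tBu gauche, Br–OCH3 gauche, CH2Cl–OCH3 gauche, OH–tBu gauche; 1.5 + 0.6 + 0.8 + 0.9 = 3.8 kcal/mol.

3.8 kcal/mol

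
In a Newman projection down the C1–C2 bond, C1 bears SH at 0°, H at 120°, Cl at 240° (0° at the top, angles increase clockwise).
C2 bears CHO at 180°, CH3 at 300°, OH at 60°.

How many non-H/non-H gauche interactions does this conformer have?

Non-H gauche pairs: SH(0°)/CH3(300°); SH(0°)/OH(60°); Cl(240°)/CHO(180°); Cl(240°)/CH3(300°) — 4 interactions.

4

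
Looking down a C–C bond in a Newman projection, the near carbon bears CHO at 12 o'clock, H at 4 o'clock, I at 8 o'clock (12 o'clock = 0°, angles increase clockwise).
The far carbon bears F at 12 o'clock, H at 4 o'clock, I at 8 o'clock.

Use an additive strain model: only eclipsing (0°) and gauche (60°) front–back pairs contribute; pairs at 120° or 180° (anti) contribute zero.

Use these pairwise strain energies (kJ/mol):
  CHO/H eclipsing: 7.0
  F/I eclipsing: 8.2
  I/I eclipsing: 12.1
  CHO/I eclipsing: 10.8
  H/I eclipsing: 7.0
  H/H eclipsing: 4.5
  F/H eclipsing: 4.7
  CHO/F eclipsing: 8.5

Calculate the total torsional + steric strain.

25.1 kJ/mol

This conformer (eclipsed): CHO(0°)/F(0°) eclipsed 8.5; H(120°)/H(120°) eclipsed 4.5; I(240°)/I(240°) eclipsed 12.1 → 25.1 kJ/mol.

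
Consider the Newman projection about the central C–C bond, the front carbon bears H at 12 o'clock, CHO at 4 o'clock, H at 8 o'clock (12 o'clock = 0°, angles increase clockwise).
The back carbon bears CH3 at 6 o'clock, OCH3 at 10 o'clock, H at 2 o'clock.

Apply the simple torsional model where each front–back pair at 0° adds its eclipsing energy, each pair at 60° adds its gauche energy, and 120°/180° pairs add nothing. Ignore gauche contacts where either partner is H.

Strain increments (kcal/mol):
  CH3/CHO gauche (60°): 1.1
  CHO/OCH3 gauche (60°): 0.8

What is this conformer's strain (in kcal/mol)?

1.1 kcal/mol

This conformer (staggered): CHO–CH3 gauche; 1.1 = 1.1 kcal/mol.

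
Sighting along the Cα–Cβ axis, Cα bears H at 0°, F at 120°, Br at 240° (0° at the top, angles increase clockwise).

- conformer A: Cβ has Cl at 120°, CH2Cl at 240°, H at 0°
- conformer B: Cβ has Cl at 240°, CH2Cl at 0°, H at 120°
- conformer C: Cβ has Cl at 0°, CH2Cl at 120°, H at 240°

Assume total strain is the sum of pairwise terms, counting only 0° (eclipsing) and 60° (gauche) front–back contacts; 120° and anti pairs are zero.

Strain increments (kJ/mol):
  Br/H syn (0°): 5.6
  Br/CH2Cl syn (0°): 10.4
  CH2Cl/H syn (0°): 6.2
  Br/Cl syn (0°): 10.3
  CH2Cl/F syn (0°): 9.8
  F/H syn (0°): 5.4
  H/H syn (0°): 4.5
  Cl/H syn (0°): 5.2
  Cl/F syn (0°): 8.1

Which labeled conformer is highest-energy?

A (eclipsed): H(0°)/H(0°) eclipsed 4.5; F(120°)/Cl(120°) eclipsed 8.1; Br(240°)/CH2Cl(240°) eclipsed 10.4 → 23.0 kJ/mol.
B (eclipsed): H(0°)/CH2Cl(0°) eclipsed 6.2; F(120°)/H(120°) eclipsed 5.4; Br(240°)/Cl(240°) eclipsed 10.3 → 21.9 kJ/mol.
C (eclipsed): H(0°)/Cl(0°) eclipsed 5.2; F(120°)/CH2Cl(120°) eclipsed 9.8; Br(240°)/H(240°) eclipsed 5.6 → 20.6 kJ/mol.
A has the highest total (23.0 kJ/mol).

A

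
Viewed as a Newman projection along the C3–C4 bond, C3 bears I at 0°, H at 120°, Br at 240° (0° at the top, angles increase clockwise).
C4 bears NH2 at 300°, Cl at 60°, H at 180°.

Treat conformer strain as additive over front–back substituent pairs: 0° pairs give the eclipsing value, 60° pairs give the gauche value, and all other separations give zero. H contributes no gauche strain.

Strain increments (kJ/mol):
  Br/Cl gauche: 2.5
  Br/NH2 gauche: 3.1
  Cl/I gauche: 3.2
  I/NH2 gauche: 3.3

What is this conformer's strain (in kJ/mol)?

9.6 kJ/mol

This conformer is staggered. I at 0° is gauche with NH2 at 300° (3.3); I at 0° is gauche with Cl at 60° (3.2); Br at 240° is gauche with NH2 at 300° (3.1). Total 9.6 kJ/mol.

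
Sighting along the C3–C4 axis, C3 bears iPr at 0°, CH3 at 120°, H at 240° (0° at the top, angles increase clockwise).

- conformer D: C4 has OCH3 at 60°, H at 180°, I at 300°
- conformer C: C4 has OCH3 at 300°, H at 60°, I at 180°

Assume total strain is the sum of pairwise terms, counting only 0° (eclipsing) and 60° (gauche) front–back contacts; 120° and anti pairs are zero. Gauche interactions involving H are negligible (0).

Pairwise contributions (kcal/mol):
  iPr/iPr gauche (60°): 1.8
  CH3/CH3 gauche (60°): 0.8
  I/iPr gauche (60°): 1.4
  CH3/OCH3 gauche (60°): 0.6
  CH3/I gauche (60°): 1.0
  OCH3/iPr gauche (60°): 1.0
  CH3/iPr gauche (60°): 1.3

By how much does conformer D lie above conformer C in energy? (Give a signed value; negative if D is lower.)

+1.0 kcal/mol

D is staggered. iPr at 0° is gauche with OCH3 at 60° (1.0); iPr at 0° is gauche with I at 300° (1.4); CH3 at 120° is gauche with OCH3 at 60° (0.6). Total 3.0 kcal/mol.
C is staggered. iPr at 0° is gauche with OCH3 at 300° (1.0); CH3 at 120° is gauche with I at 180° (1.0). Total 2.0 kcal/mol.
E(D) − E(C) = 3.0 − 2.0 = +1.0 kcal/mol.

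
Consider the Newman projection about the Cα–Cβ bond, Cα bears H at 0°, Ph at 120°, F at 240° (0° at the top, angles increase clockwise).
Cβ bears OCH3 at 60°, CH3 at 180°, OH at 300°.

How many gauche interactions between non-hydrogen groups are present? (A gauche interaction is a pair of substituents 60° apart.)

Non-H gauche pairs: Ph(120°)/OCH3(60°); Ph(120°)/CH3(180°); F(240°)/CH3(180°); F(240°)/OH(300°) — 4 interactions.

4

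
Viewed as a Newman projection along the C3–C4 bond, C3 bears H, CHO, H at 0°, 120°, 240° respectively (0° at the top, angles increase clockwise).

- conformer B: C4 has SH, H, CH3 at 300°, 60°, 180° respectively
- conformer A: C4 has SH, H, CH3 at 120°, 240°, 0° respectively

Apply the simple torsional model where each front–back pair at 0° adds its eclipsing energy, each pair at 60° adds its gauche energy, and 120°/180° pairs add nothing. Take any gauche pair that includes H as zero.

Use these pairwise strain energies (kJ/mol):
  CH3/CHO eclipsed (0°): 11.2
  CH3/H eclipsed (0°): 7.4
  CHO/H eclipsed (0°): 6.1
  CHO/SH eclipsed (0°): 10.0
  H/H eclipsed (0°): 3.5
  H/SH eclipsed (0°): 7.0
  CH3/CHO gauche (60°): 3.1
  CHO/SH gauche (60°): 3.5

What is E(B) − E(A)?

-17.8 kJ/mol

B (staggered): CHO(120°)/CH3(180°) gauche 3.1 → 3.1 kJ/mol.
A (eclipsed): H(0°)/CH3(0°) eclipsed 7.4; CHO(120°)/SH(120°) eclipsed 10.0; H(240°)/H(240°) eclipsed 3.5 → 20.9 kJ/mol.
E(B) − E(A) = 3.1 − 20.9 = -17.8 kJ/mol.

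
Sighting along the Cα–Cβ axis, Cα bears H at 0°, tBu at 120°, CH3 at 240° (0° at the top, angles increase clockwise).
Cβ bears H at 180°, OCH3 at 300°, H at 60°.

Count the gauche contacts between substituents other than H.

1

Non-H gauche pairs: CH3(240°)/OCH3(300°) — 1 interaction.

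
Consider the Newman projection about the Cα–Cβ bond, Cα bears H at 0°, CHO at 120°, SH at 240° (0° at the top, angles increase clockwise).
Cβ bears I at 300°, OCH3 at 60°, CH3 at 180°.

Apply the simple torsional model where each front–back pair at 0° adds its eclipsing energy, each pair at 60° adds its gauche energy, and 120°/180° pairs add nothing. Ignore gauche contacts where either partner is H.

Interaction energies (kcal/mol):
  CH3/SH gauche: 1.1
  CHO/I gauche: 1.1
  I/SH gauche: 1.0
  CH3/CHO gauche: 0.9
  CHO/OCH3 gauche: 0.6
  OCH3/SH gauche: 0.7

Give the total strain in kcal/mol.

This conformer is staggered. CHO at 120° is gauche with OCH3 at 60° (0.6); CHO at 120° is gauche with CH3 at 180° (0.9); SH at 240° is gauche with I at 300° (1.0); SH at 240° is gauche with CH3 at 180° (1.1). Total 3.6 kcal/mol.

3.6 kcal/mol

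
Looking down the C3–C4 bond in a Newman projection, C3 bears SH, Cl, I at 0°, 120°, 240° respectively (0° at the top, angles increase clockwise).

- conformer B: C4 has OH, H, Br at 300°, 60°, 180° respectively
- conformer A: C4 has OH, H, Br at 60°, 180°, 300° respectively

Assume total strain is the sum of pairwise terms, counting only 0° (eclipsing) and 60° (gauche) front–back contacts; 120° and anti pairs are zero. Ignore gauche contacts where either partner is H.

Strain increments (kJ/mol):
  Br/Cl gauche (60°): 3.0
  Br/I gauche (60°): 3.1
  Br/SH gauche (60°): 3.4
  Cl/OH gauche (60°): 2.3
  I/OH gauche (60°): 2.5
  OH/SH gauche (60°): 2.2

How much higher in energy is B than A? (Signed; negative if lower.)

-0.2 kJ/mol

B (staggered): SH(0°)/OH(300°) gauche 2.2; Cl(120°)/Br(180°) gauche 3.0; I(240°)/OH(300°) gauche 2.5; I(240°)/Br(180°) gauche 3.1 → 10.8 kJ/mol.
A (staggered): SH(0°)/OH(60°) gauche 2.2; SH(0°)/Br(300°) gauche 3.4; Cl(120°)/OH(60°) gauche 2.3; I(240°)/Br(300°) gauche 3.1 → 11.0 kJ/mol.
E(B) − E(A) = 10.8 − 11.0 = -0.2 kJ/mol.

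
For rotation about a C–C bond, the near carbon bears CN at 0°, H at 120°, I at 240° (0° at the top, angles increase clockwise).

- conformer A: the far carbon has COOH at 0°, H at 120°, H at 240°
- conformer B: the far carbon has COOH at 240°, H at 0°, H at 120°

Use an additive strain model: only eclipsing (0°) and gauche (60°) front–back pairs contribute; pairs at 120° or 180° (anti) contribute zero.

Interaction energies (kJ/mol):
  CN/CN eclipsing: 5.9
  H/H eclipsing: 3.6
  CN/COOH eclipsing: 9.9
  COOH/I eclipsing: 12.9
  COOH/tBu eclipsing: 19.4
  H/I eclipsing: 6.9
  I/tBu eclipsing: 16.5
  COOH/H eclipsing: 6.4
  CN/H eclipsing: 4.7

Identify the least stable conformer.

B

A (eclipsed): CN–COOH eclipsed, H–H eclipsed, I–H eclipsed; 9.9 + 3.6 + 6.9 = 20.4 kJ/mol.
B (eclipsed): CN–H eclipsed, H–H eclipsed, I–COOH eclipsed; 4.7 + 3.6 + 12.9 = 21.2 kJ/mol.
B has the highest total (21.2 kJ/mol).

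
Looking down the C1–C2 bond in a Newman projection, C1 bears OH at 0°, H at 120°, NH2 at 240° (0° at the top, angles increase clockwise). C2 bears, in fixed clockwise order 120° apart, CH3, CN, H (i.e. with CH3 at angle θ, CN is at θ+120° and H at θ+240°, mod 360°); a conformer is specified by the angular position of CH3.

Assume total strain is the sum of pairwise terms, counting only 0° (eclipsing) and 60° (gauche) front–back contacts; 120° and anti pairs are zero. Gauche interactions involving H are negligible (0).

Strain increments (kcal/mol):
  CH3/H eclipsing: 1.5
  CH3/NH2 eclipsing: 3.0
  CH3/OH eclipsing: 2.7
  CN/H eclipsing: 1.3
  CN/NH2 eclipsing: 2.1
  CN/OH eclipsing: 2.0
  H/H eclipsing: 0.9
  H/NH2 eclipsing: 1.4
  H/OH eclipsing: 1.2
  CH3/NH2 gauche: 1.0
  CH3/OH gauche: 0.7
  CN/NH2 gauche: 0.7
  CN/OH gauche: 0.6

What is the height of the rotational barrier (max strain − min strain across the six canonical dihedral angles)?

CH3 at 0° is eclipsed. OH at 0° is eclipsed with CH3 at 0° (2.7); H at 120° is eclipsed with CN at 120° (1.3); NH2 at 240° is eclipsed with H at 240° (1.4). Total 5.4 kcal/mol.
CH3 at 60° is staggered. OH at 0° is gauche with CH3 at 60° (0.7); NH2 at 240° is gauche with CN at 180° (0.7). Total 1.4 kcal/mol.
CH3 at 120° is eclipsed. OH at 0° is eclipsed with H at 0° (1.2); H at 120° is eclipsed with CH3 at 120° (1.5); NH2 at 240° is eclipsed with CN at 240° (2.1). Total 4.8 kcal/mol.
CH3 at 180° is staggered. OH at 0° is gauche with CN at 300° (0.6); NH2 at 240° is gauche with CH3 at 180° (1.0); NH2 at 240° is gauche with CN at 300° (0.7). Total 2.3 kcal/mol.
CH3 at 240° is eclipsed. OH at 0° is eclipsed with CN at 0° (2.0); H at 120° is eclipsed with H at 120° (0.9); NH2 at 240° is eclipsed with CH3 at 240° (3.0). Total 5.9 kcal/mol.
CH3 at 300° is staggered. OH at 0° is gauche with CH3 at 300° (0.7); OH at 0° is gauche with CN at 60° (0.6); NH2 at 240° is gauche with CH3 at 300° (1.0). Total 2.3 kcal/mol.
Max at 240° (5.9 kcal/mol), min at 60° (1.4 kcal/mol); barrier = 4.5 kcal/mol.

4.5 kcal/mol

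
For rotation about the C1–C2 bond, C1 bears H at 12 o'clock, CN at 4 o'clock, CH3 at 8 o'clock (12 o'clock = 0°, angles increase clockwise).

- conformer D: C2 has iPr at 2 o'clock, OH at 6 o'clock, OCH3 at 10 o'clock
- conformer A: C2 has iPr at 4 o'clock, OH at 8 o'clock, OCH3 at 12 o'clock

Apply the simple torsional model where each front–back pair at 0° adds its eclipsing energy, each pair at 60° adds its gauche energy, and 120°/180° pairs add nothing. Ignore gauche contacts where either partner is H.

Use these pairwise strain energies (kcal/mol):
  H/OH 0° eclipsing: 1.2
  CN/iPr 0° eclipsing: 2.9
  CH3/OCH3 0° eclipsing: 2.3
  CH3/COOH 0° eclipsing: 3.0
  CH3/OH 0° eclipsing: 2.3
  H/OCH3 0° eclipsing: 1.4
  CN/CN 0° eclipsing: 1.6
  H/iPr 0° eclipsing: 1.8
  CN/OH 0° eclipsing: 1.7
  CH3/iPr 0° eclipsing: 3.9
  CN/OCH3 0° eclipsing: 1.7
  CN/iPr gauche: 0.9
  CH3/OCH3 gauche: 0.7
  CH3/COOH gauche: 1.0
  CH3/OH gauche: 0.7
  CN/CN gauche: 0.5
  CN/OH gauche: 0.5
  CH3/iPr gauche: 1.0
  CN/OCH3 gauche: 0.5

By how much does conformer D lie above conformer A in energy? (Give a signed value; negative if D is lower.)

D (staggered): CN(120°)/iPr(60°) gauche 0.9; CN(120°)/OH(180°) gauche 0.5; CH3(240°)/OH(180°) gauche 0.7; CH3(240°)/OCH3(300°) gauche 0.7 → 2.8 kcal/mol.
A (eclipsed): H(0°)/OCH3(0°) eclipsed 1.4; CN(120°)/iPr(120°) eclipsed 2.9; CH3(240°)/OH(240°) eclipsed 2.3 → 6.6 kcal/mol.
E(D) − E(A) = 2.8 − 6.6 = -3.8 kcal/mol.

-3.8 kcal/mol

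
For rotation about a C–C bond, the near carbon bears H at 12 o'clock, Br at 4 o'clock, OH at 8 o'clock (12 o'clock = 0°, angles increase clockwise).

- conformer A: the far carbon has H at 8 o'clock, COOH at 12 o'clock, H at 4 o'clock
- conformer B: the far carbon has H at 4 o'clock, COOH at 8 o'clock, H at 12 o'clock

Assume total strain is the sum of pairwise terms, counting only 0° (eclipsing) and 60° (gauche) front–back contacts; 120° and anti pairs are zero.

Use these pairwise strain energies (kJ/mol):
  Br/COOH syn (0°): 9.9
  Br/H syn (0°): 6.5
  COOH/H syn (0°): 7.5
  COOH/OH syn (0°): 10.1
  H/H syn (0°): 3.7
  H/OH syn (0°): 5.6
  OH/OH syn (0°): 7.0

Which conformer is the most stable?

A (eclipsed): H(0°)/COOH(0°) eclipsed 7.5; Br(120°)/H(120°) eclipsed 6.5; OH(240°)/H(240°) eclipsed 5.6 → 19.6 kJ/mol.
B (eclipsed): H(0°)/H(0°) eclipsed 3.7; Br(120°)/H(120°) eclipsed 6.5; OH(240°)/COOH(240°) eclipsed 10.1 → 20.3 kJ/mol.
A has the lowest total (19.6 kJ/mol).

A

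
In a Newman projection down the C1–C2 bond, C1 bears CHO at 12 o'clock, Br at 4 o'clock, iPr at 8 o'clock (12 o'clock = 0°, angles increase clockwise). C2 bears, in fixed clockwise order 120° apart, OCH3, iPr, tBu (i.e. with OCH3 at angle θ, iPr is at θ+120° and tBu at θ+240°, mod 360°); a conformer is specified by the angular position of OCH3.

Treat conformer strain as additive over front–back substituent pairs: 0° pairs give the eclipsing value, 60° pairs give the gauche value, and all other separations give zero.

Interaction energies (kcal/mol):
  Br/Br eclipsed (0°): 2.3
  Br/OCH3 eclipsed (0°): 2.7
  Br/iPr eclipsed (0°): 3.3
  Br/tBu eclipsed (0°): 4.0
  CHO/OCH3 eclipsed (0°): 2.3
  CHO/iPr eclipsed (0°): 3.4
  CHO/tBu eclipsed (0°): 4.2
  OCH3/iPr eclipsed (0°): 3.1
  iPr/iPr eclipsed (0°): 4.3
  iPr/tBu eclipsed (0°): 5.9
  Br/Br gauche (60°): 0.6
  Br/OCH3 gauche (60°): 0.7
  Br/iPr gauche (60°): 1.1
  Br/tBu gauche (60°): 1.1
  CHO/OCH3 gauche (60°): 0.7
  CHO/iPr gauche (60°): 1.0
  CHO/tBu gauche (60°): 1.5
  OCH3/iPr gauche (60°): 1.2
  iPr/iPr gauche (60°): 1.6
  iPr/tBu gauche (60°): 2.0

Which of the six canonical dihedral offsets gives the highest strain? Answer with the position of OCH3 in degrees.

OCH3 at 0° is eclipsed. CHO at 0° is eclipsed with OCH3 at 0° (2.3); Br at 120° is eclipsed with iPr at 120° (3.3); iPr at 240° is eclipsed with tBu at 240° (5.9). Total 11.5 kcal/mol.
OCH3 at 60° is staggered. CHO at 0° is gauche with OCH3 at 60° (0.7); CHO at 0° is gauche with tBu at 300° (1.5); Br at 120° is gauche with OCH3 at 60° (0.7); Br at 120° is gauche with iPr at 180° (1.1); iPr at 240° is gauche with iPr at 180° (1.6); iPr at 240° is gauche with tBu at 300° (2.0). Total 7.6 kcal/mol.
OCH3 at 120° is eclipsed. CHO at 0° is eclipsed with tBu at 0° (4.2); Br at 120° is eclipsed with OCH3 at 120° (2.7); iPr at 240° is eclipsed with iPr at 240° (4.3). Total 11.2 kcal/mol.
OCH3 at 180° is staggered. CHO at 0° is gauche with iPr at 300° (1.0); CHO at 0° is gauche with tBu at 60° (1.5); Br at 120° is gauche with OCH3 at 180° (0.7); Br at 120° is gauche with tBu at 60° (1.1); iPr at 240° is gauche with OCH3 at 180° (1.2); iPr at 240° is gauche with iPr at 300° (1.6). Total 7.1 kcal/mol.
OCH3 at 240° is eclipsed. CHO at 0° is eclipsed with iPr at 0° (3.4); Br at 120° is eclipsed with tBu at 120° (4.0); iPr at 240° is eclipsed with OCH3 at 240° (3.1). Total 10.5 kcal/mol.
OCH3 at 300° is staggered. CHO at 0° is gauche with OCH3 at 300° (0.7); CHO at 0° is gauche with iPr at 60° (1.0); Br at 120° is gauche with iPr at 60° (1.1); Br at 120° is gauche with tBu at 180° (1.1); iPr at 240° is gauche with OCH3 at 300° (1.2); iPr at 240° is gauche with tBu at 180° (2.0). Total 7.1 kcal/mol.
The maximum (11.5 kcal/mol) occurs with OCH3 at 0°.

0°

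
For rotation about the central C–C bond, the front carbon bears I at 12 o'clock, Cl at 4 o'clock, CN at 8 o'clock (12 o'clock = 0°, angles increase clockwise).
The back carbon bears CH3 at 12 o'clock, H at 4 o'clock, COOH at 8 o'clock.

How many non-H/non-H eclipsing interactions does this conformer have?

Non-H eclipsing pairs: I(0°)/CH3(0°); CN(240°)/COOH(240°) — 2 interactions.

2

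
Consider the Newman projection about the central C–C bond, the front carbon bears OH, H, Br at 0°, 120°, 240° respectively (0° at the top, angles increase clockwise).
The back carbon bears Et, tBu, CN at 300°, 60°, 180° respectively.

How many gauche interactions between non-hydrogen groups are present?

4

Non-H gauche pairs: OH(0°)/Et(300°); OH(0°)/tBu(60°); Br(240°)/Et(300°); Br(240°)/CN(180°) — 4 interactions.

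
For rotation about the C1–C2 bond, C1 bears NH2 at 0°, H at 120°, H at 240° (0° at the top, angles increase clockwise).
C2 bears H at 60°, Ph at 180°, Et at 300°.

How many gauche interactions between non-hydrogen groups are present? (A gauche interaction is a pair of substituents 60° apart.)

1

Non-H gauche pairs: NH2(0°)/Et(300°) — 1 interaction.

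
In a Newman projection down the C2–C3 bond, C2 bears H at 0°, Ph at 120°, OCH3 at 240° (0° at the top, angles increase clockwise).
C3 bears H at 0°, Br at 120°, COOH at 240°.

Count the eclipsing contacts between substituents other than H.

2

Non-H eclipsing pairs: Ph(120°)/Br(120°); OCH3(240°)/COOH(240°) — 2 interactions.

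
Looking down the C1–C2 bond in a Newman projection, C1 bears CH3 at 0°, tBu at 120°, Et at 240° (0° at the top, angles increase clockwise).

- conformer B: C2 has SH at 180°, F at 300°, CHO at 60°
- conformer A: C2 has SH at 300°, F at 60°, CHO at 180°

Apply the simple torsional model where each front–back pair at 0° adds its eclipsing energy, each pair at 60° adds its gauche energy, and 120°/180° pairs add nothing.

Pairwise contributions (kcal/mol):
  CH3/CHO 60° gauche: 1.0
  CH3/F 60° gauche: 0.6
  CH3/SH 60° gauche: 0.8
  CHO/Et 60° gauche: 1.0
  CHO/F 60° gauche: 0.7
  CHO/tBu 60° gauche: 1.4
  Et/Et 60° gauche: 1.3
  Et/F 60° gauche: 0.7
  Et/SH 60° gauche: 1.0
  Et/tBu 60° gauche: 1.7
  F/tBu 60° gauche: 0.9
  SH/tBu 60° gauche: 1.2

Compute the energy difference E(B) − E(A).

B is staggered. CH3 at 0° is gauche with F at 300° (0.6); CH3 at 0° is gauche with CHO at 60° (1.0); tBu at 120° is gauche with SH at 180° (1.2); tBu at 120° is gauche with CHO at 60° (1.4); Et at 240° is gauche with SH at 180° (1.0); Et at 240° is gauche with F at 300° (0.7). Total 5.9 kcal/mol.
A is staggered. CH3 at 0° is gauche with SH at 300° (0.8); CH3 at 0° is gauche with F at 60° (0.6); tBu at 120° is gauche with F at 60° (0.9); tBu at 120° is gauche with CHO at 180° (1.4); Et at 240° is gauche with SH at 300° (1.0); Et at 240° is gauche with CHO at 180° (1.0). Total 5.7 kcal/mol.
E(B) − E(A) = 5.9 − 5.7 = +0.2 kcal/mol.

+0.2 kcal/mol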